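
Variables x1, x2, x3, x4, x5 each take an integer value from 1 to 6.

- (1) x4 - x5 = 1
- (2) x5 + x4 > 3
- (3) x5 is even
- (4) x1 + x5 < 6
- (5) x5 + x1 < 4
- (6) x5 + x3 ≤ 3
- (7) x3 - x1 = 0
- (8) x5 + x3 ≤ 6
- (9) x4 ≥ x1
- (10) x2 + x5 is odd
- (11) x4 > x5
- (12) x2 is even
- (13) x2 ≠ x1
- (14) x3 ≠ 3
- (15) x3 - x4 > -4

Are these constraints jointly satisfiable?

Unsatisfiable

Constraint 12 makes x2 even and constraint 3 makes x5 even, so x2 + x5 must be even. Constraint 10 says x2 + x5 is odd — contradiction.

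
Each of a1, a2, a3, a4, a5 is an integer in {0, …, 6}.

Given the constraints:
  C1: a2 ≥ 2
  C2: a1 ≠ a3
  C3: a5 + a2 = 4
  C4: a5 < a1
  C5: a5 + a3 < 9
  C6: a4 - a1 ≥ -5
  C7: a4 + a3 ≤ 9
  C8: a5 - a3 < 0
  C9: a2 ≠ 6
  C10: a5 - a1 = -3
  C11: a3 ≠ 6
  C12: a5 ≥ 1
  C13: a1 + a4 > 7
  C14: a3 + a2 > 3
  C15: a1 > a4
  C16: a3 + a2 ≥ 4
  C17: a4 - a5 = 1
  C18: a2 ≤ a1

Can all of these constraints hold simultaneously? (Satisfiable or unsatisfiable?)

Satisfiable

Try a1 = 5, a2 = 2, a3 = 4, a4 = 3, a5 = 2.
Check constraint 3: a5 + a2 = 4; constraint 5: a5 + a3 = 6; constraint 6: a4 - a1 = -2. The remaining constraints are straightforward to verify.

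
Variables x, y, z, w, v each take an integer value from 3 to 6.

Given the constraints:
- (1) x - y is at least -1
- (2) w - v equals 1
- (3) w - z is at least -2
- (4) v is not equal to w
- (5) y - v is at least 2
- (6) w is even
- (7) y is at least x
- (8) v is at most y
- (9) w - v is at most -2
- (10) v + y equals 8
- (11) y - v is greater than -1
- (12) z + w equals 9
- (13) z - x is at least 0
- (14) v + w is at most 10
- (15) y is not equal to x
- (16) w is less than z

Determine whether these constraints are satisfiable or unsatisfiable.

Unsatisfiable

Constraints 1, 3, 5, 9, and 13 give z − x ≥ 0, x − y ≥ -1, y − v ≥ 2, v − w ≥ 2, w − z ≥ -2.
Adding all 5 inequalities: the left sides telescope to 0, and the right sides sum to 0 + (-1) + 2 + 2 + (-2) = 1. So 0 ≥ 1, which is false.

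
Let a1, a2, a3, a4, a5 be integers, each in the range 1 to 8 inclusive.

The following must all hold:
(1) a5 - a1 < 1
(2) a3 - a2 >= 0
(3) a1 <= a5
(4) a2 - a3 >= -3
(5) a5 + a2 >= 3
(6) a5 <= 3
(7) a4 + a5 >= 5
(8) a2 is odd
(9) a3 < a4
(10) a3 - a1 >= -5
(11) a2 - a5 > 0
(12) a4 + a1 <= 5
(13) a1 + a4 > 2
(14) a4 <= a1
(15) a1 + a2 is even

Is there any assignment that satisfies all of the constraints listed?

Unsatisfiable

Constraints 2, 3, 9, 11, and 14 give a5 < a2, a2 ≤ a3, a3 < a4, a4 ≤ a1, a1 ≤ a5. Chaining: a5 < a2 ≤ a3 < a4 ≤ a1 ≤ a5, which forces a5 < a5 — impossible.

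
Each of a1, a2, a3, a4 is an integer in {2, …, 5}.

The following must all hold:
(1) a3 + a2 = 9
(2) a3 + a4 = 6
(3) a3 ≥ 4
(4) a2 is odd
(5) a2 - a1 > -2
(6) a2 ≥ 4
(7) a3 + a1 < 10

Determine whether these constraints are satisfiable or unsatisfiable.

One satisfying assignment is a1 = 5, a2 = 5, a3 = 4, a4 = 2.
For the less obvious constraints — constraint 1: a3 + a2 = 9; constraint 2: a3 + a4 = 6; constraint 5: a2 - a1 = 0 — and the others hold by inspection.

Satisfiable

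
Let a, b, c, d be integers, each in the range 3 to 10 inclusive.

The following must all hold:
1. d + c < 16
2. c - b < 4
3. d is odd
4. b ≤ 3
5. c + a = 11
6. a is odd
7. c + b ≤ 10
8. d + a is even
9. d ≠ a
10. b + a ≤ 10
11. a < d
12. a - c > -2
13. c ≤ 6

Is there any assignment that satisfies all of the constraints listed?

Satisfiable

Setting (a, b, c, d) = (5, 3, 6, 7) satisfies everything: constraint 1: d + c = 13; constraint 2: c - b = 3; constraint 5: c + a = 11, and the others follow.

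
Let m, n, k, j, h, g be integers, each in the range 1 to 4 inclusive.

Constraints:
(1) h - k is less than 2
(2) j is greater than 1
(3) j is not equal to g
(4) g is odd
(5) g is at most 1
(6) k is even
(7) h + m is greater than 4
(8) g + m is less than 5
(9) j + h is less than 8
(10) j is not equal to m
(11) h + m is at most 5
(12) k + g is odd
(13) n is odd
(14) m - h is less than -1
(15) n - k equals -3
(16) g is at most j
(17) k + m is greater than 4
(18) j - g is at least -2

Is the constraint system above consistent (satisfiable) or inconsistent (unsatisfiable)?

Satisfiable

Setting (m, n, k, j, h, g) = (1, 1, 4, 2, 4, 1) satisfies everything: constraint 1: h - k = 0; constraint 7: h + m = 5, and the others follow.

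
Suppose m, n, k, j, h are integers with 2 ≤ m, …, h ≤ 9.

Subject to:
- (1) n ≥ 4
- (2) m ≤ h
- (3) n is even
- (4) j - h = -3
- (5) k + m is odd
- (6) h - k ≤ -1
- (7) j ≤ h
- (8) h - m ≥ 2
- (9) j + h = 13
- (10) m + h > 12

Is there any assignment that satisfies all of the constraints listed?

Satisfiable

The assignment m = 6, n = 6, k = 9, j = 5, h = 8 works:
  constraint 4 holds since j - h = -3.
  constraint 6 holds since h - k = -1.
  constraint 8 holds since h - m = 2.
The rest check out directly.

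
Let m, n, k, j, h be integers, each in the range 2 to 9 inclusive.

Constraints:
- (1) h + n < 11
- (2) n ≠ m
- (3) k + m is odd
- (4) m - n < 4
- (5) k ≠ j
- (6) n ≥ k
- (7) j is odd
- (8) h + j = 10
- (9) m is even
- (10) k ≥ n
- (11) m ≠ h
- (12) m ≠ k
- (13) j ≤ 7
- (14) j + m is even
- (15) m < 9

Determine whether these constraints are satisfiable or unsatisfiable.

Unsatisfiable

Constraint 7 makes j odd and constraint 9 makes m even, so j + m must be odd. Constraint 14 says j + m is even — contradiction.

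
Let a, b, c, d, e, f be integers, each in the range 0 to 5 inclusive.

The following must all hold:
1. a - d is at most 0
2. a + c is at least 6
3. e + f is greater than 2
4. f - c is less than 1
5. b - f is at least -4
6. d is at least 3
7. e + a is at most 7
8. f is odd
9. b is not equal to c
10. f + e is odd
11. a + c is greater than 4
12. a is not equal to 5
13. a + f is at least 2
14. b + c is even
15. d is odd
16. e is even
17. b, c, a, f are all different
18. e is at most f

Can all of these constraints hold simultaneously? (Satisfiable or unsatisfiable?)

Try a = 2, b = 0, c = 4, d = 3, e = 2, f = 3.
Check constraint 1: a - d = -1; constraint 2: a + c = 6; constraint 3: e + f = 5. The remaining constraints are straightforward to verify.

Satisfiable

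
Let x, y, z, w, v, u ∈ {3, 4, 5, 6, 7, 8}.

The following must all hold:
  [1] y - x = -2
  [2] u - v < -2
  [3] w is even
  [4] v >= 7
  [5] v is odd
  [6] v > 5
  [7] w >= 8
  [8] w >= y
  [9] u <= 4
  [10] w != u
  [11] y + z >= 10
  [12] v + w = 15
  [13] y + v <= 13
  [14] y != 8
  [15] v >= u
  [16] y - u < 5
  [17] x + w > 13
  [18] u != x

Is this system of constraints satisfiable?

Satisfiable

Try x = 7, y = 5, z = 6, w = 8, v = 7, u = 3.
Check constraint 1: y - x = -2; constraint 2: u - v = -4; constraint 11: y + z = 11. The remaining constraints are straightforward to verify.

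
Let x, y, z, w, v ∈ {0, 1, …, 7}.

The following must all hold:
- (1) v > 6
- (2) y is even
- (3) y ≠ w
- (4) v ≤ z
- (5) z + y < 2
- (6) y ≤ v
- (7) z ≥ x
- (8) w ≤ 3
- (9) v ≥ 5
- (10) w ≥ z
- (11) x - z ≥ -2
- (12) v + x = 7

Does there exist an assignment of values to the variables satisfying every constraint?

From constraints 4 and 9: z ≥ v and v ≥ 5, so z ≥ 5. From constraints 8 and 10: z ≤ w and w ≤ 3, so z ≤ 3. But 3 < 5, so no value of z works.

Unsatisfiable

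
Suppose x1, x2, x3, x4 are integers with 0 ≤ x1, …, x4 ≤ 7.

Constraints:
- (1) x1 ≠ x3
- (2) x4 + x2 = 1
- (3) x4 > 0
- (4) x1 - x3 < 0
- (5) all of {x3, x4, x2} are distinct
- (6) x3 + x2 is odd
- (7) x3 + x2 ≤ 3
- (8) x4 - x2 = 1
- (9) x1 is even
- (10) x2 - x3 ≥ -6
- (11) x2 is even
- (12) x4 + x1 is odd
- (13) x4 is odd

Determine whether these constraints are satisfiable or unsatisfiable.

Satisfiable

One satisfying assignment is x1 = 2, x2 = 0, x3 = 3, x4 = 1.
For the less obvious constraints — constraint 2: x4 + x2 = 1; constraint 4: x1 - x3 = -1 — and the others hold by inspection.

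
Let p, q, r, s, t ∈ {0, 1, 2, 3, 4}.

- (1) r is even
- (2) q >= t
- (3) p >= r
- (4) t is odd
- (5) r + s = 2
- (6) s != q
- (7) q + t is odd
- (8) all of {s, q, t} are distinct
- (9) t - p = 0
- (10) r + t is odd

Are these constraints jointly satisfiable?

One satisfying assignment is p = 1, q = 4, r = 0, s = 2, t = 1.
For the less obvious constraints — constraint 5: r + s = 2; constraint 9: t - p = 0 — and the others hold by inspection.

Satisfiable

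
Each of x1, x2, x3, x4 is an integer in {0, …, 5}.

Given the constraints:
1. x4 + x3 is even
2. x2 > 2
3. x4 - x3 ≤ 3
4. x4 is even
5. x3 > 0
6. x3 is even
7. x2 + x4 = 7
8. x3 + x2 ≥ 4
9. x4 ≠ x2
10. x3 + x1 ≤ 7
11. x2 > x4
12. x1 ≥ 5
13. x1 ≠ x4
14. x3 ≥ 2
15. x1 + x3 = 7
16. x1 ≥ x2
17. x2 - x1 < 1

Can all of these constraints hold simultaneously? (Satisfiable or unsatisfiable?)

Take x1 = 5, x2 = 5, x3 = 2, x4 = 2. Then constraint 3: x4 - x3 = 0; constraint 7: x2 + x4 = 7, and every other listed constraint is also met.

Satisfiable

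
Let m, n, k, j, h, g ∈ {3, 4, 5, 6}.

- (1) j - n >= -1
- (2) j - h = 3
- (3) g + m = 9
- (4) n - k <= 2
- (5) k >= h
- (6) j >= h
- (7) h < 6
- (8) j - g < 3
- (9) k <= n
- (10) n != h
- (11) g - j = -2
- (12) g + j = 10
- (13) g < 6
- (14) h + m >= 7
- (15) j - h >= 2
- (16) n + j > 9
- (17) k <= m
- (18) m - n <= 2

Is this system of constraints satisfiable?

Satisfiable

Take m = 5, n = 5, k = 3, j = 6, h = 3, g = 4. Then constraint 1: j - n = 1; constraint 2: j - h = 3, and every other listed constraint is also met.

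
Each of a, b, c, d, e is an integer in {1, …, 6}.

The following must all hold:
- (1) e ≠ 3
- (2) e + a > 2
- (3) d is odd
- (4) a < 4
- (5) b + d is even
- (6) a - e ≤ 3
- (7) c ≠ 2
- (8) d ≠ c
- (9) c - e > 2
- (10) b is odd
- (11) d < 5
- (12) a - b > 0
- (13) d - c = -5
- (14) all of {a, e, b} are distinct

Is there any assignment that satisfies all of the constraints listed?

Satisfiable

The assignment a = 3, b = 1, c = 6, d = 1, e = 2 works:
  constraint 2 holds since e + a = 5.
  constraint 6 holds since a - e = 1.
  constraint 9 holds since c - e = 4.
The rest check out directly.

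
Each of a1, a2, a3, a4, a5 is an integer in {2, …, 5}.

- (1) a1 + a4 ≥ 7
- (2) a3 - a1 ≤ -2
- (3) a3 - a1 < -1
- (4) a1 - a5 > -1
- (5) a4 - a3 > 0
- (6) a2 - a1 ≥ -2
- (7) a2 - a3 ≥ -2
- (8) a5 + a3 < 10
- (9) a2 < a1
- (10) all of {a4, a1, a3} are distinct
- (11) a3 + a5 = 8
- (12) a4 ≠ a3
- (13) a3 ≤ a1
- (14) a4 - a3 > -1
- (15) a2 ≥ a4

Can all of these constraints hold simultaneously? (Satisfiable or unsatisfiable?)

The assignment a1 = 5, a2 = 4, a3 = 3, a4 = 4, a5 = 5 works:
  constraint 1 holds since a1 + a4 = 9.
  constraint 2 holds since a3 - a1 = -2.
  constraint 3 holds since a3 - a1 = -2.
The rest check out directly.

Satisfiable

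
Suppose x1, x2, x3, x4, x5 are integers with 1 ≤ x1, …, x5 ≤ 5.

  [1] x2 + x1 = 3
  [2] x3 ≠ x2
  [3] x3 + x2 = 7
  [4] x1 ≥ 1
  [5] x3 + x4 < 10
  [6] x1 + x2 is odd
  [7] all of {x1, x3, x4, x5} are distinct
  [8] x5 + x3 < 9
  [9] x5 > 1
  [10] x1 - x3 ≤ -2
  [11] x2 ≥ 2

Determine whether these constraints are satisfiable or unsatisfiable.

Satisfiable

Setting (x1, x2, x3, x4, x5) = (1, 2, 5, 2, 3) satisfies everything: constraint 1: x2 + x1 = 3; constraint 3: x3 + x2 = 7; constraint 5: x3 + x4 = 7, and the others follow.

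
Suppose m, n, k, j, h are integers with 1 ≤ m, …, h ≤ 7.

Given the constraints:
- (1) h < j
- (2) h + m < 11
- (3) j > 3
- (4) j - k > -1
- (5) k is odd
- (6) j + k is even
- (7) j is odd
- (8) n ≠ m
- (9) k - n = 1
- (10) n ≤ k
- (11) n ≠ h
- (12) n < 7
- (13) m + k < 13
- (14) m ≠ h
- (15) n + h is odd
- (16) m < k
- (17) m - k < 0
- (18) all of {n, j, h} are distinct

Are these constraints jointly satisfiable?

Satisfiable

Take m = 5, n = 6, k = 7, j = 7, h = 3. Then constraint 2: h + m = 8; constraint 4: j - k = 0; constraint 9: k - n = 1, and every other listed constraint is also met.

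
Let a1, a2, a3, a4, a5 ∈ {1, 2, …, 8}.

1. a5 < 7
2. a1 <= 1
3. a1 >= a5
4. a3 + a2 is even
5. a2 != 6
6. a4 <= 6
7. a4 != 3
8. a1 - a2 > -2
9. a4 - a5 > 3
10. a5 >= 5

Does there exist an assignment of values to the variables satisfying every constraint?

Unsatisfiable

From constraints 3 and 10: a1 ≥ a5 and a5 ≥ 5, so a1 ≥ 5. From constraint 2: a1 ≤ 1. But 1 < 5, so no value of a1 works.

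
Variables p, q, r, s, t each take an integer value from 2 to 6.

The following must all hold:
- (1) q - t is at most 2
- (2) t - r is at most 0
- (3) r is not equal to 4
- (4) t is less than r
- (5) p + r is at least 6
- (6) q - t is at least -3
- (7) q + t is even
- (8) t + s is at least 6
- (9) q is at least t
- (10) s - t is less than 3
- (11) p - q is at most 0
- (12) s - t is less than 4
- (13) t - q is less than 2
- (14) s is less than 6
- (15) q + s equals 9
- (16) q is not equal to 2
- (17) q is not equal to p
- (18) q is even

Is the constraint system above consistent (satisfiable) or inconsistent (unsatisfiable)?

Satisfiable

Take p = 2, q = 4, r = 6, s = 5, t = 4. Then constraint 1: q - t = 0; constraint 2: t - r = -2; constraint 5: p + r = 8, and every other listed constraint is also met.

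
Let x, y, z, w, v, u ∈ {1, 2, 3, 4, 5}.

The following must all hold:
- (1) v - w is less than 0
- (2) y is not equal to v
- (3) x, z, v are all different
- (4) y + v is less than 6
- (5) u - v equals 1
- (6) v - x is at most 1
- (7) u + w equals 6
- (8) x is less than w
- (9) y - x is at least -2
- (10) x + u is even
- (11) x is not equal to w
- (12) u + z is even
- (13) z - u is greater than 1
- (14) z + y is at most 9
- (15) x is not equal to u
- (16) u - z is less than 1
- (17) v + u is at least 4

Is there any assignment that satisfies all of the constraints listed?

Satisfiable

Take x = 1, y = 1, z = 5, w = 3, v = 2, u = 3. Then constraint 1: v - w = -1; constraint 4: y + v = 3, and every other listed constraint is also met.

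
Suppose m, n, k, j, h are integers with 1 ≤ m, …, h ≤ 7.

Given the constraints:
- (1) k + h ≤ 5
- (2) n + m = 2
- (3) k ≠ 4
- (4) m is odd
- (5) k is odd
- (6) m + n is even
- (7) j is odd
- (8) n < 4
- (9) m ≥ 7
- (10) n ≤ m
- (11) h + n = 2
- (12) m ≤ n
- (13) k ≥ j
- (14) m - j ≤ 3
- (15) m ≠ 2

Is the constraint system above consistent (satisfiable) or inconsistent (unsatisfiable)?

Unsatisfiable

From constraints 9 and 12: n ≥ m and m ≥ 7, so n ≥ 7. From constraint 8: n ≤ 3. But 3 < 7, so no value of n works.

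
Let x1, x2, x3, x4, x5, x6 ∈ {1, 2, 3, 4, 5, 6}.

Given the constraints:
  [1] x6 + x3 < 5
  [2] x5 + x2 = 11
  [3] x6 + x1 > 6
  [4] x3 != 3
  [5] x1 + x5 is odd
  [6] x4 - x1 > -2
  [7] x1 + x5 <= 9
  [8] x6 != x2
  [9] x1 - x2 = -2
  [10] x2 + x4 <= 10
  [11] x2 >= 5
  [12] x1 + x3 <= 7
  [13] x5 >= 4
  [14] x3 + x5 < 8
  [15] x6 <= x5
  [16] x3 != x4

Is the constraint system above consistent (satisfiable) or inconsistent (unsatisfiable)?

Try x1 = 4, x2 = 6, x3 = 1, x4 = 3, x5 = 5, x6 = 3.
Check constraint 1: x6 + x3 = 4; constraint 2: x5 + x2 = 11; constraint 3: x6 + x1 = 7. The remaining constraints are straightforward to verify.

Satisfiable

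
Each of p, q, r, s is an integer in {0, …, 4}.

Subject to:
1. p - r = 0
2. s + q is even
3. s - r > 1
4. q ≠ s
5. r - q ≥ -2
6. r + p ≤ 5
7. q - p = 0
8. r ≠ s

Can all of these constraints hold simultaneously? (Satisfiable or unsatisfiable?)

Take p = 2, q = 2, r = 2, s = 4. Then constraint 1: p - r = 0; constraint 3: s - r = 2, and every other listed constraint is also met.

Satisfiable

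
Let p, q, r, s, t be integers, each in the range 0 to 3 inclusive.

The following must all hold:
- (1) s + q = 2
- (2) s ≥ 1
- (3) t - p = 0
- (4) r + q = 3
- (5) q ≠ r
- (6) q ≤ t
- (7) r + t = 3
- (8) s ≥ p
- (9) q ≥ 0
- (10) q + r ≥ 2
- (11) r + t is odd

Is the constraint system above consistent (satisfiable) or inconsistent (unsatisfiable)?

Satisfiable

Take p = 1, q = 1, r = 2, s = 1, t = 1. Then constraint 1: s + q = 2; constraint 3: t - p = 0; constraint 4: r + q = 3, and every other listed constraint is also met.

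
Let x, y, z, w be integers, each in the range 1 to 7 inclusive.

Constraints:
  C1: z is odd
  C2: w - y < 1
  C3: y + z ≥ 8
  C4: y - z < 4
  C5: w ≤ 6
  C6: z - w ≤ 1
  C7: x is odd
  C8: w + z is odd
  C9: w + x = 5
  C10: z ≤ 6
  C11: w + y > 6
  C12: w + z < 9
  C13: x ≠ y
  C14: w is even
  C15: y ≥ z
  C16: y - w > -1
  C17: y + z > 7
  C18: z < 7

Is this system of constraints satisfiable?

Satisfiable

Take x = 1, y = 5, z = 3, w = 4. Then constraint 2: w - y = -1; constraint 3: y + z = 8; constraint 4: y - z = 2, and every other listed constraint is also met.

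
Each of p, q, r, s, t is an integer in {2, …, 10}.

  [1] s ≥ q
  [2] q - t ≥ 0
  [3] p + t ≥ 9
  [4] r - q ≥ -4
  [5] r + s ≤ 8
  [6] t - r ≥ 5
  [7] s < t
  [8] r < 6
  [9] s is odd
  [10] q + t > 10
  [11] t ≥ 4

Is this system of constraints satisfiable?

Constraints 2, 4, and 6 give q − t ≥ 0, t − r ≥ 5, r − q ≥ -4.
Adding all 3 inequalities: the left sides telescope to 0, and the right sides sum to 0 + 5 + (-4) = 1. So 0 ≥ 1, which is false.

Unsatisfiable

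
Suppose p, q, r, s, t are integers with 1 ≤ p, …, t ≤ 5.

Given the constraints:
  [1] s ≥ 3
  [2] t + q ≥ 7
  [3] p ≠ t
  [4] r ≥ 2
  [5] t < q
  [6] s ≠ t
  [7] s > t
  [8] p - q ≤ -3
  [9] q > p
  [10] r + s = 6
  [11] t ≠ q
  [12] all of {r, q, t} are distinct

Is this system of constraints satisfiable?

Satisfiable

Take p = 1, q = 5, r = 2, s = 4, t = 3. Then constraint 2: t + q = 8; constraint 8: p - q = -4, and every other listed constraint is also met.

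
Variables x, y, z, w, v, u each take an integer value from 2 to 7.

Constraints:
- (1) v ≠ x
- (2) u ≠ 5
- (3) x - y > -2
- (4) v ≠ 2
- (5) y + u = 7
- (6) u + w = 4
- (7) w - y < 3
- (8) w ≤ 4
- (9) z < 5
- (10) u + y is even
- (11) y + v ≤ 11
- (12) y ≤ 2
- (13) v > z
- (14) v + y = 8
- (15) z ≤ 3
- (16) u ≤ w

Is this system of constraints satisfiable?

From constraint 12: y ≤ 2. From constraints 8 and 16: u ≤ w ≤ 4. Hence y + u ≤ 6. But constraint 5 requires y + u = 7, and 7 > 6. Contradiction.

Unsatisfiable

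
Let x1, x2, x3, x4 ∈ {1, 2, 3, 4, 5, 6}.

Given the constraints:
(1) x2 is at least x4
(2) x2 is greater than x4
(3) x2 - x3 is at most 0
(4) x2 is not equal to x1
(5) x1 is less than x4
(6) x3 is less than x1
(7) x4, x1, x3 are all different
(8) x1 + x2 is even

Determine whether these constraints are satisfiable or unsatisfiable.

Unsatisfiable

Constraints 2, 3, 5, and 6 give x3 < x1, x1 < x4, x4 < x2, x2 ≤ x3. Chaining: x3 < x1 < x4 < x2 ≤ x3, which forces x3 < x3 — impossible.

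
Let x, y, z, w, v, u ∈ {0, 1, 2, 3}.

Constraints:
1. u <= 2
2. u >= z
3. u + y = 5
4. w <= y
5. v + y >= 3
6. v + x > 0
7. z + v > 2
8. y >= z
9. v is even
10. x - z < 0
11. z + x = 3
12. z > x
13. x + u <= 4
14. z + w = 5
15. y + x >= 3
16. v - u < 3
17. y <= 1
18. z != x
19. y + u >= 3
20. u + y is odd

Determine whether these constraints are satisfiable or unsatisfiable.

From constraints 1 and 2: z ≤ u ≤ 2. From constraints 4 and 17: w ≤ y ≤ 1. Hence z + w ≤ 3. But constraint 14 requires z + w = 5, and 5 > 3. Contradiction.

Unsatisfiable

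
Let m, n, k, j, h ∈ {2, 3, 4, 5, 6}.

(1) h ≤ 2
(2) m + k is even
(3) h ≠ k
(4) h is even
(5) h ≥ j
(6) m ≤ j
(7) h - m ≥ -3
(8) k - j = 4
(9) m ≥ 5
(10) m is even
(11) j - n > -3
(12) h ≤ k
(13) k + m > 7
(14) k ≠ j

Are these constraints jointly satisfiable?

From constraints 6 and 9: j ≥ m and m ≥ 5, so j ≥ 5. From constraints 1 and 5: j ≤ h and h ≤ 2, so j ≤ 2. But 2 < 5, so no value of j works.

Unsatisfiable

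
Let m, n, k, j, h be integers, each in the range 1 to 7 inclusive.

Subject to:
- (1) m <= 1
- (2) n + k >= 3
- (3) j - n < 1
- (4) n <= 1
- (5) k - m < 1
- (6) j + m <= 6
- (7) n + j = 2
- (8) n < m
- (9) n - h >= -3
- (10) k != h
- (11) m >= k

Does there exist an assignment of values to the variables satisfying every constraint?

From constraint 4: n ≤ 1. From constraints 1 and 11: k ≤ m ≤ 1. Hence n + k ≤ 2. But constraint 2 requires n + k ≥ 3, and 3 > 2. Contradiction.

Unsatisfiable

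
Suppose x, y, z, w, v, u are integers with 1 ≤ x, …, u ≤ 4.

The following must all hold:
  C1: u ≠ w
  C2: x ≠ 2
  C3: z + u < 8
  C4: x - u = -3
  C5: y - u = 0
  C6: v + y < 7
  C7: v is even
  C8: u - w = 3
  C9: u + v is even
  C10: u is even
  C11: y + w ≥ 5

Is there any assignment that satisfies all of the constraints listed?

Satisfiable

One satisfying assignment is x = 1, y = 4, z = 1, w = 1, v = 2, u = 4.
For the less obvious constraints — constraint 3: z + u = 5; constraint 4: x - u = -3; constraint 5: y - u = 0 — and the others hold by inspection.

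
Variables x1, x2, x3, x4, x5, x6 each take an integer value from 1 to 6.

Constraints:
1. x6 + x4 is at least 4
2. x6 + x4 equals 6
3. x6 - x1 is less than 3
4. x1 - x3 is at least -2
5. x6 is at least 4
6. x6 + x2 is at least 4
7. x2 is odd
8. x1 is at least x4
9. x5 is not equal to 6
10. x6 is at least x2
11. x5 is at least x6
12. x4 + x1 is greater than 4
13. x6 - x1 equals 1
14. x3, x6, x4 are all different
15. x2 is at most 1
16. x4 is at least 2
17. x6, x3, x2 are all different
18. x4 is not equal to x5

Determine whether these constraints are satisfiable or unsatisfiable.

Satisfiable

Setting (x1, x2, x3, x4, x5, x6) = (3, 1, 5, 2, 4, 4) satisfies everything: constraint 1: x6 + x4 = 6; constraint 2: x6 + x4 = 6; constraint 3: x6 - x1 = 1, and the others follow.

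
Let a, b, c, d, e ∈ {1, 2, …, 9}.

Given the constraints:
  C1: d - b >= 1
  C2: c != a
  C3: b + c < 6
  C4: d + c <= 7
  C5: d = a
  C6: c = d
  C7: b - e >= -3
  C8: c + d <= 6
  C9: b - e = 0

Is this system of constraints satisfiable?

Unsatisfiable

From constraints 5 and 6, c = d = a, so c = a. But constraint 2 says c ≠ a. Contradiction.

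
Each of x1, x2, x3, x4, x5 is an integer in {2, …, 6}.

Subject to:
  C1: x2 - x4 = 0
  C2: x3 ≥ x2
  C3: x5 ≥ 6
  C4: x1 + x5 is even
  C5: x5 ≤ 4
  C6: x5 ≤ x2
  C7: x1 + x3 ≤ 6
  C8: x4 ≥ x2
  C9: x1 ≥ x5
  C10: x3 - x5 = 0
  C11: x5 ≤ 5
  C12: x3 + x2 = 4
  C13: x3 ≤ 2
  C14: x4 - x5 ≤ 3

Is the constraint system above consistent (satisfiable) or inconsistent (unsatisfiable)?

From constraints 3 and 6: x2 ≥ x5 and x5 ≥ 6, so x2 ≥ 6. From constraints 2 and 13: x2 ≤ x3 and x3 ≤ 2, so x2 ≤ 2. But 2 < 6, so no value of x2 works.

Unsatisfiable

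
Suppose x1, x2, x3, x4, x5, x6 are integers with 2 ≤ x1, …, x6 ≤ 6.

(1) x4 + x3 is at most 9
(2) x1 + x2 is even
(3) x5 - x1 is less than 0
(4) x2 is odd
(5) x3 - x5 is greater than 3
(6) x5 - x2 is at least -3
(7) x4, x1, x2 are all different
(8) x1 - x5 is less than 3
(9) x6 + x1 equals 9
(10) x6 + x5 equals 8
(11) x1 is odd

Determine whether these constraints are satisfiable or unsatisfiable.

Take x1 = 3, x2 = 5, x3 = 6, x4 = 2, x5 = 2, x6 = 6. Then constraint 1: x4 + x3 = 8; constraint 3: x5 - x1 = -1, and every other listed constraint is also met.

Satisfiable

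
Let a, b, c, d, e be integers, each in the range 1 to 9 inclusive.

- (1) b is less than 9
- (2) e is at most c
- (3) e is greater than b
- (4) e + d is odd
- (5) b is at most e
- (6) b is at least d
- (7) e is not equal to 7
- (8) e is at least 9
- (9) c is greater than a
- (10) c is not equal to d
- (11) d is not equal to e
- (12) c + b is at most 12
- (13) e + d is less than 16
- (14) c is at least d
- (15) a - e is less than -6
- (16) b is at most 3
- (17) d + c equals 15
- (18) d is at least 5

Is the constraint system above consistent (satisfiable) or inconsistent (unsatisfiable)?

Unsatisfiable

From constraints 2 and 8: c ≥ e ≥ 9. From constraints 6 and 18: b ≥ d ≥ 5. Hence c + b ≥ 14. But constraint 12 requires c + b ≤ 12, and 12 < 14. Contradiction.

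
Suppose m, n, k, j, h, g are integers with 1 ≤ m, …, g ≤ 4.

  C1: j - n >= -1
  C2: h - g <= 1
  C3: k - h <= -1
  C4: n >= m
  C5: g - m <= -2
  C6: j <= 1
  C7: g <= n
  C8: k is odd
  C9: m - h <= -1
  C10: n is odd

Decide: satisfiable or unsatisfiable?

Unsatisfiable

Constraints 2, 5, and 9 give m − g ≥ 2, g − h ≥ -1, h − m ≥ 1.
Adding all 3 inequalities: the left sides telescope to 0, and the right sides sum to 2 + (-1) + 1 = 2. So 0 ≥ 2, which is false.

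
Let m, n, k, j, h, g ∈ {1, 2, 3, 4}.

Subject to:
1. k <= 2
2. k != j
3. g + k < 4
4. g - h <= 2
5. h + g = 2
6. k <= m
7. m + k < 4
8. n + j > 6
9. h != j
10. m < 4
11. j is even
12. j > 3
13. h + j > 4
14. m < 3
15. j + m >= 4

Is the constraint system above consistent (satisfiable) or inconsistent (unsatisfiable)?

Satisfiable

The assignment m = 2, n = 3, k = 1, j = 4, h = 1, g = 1 works:
  constraint 3 holds since g + k = 2.
  constraint 4 holds since g - h = 0.
The rest check out directly.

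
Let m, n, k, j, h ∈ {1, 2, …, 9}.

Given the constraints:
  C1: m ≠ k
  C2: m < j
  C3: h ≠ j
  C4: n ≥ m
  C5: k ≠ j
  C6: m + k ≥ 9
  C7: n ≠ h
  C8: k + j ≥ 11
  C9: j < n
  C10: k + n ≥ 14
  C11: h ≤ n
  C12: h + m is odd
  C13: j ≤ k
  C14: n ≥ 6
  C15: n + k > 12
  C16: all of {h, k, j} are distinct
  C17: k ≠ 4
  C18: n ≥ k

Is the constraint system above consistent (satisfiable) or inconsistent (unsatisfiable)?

Take m = 3, n = 7, k = 7, j = 4, h = 2. Then constraint 6: m + k = 10; constraint 8: k + j = 11, and every other listed constraint is also met.

Satisfiable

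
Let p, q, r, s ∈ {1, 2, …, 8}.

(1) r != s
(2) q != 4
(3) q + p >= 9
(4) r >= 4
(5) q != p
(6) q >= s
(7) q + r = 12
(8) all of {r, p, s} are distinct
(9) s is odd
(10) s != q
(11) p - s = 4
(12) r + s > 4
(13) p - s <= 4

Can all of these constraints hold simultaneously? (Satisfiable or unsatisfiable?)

One satisfying assignment is p = 5, q = 6, r = 6, s = 1.
For the less obvious constraints — constraint 3: q + p = 11; constraint 7: q + r = 12 — and the others hold by inspection.

Satisfiable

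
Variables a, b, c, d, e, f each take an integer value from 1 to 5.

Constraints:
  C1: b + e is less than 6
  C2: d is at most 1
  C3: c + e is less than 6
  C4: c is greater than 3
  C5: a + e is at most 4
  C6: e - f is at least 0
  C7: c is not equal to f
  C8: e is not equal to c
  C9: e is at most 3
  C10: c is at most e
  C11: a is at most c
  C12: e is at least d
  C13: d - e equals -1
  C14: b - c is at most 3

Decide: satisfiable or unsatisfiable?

Unsatisfiable

From constraint 4: c ≥ 4. From constraints 9 and 10: c ≤ e and e ≤ 3, so c ≤ 3. But 3 < 4, so no value of c works.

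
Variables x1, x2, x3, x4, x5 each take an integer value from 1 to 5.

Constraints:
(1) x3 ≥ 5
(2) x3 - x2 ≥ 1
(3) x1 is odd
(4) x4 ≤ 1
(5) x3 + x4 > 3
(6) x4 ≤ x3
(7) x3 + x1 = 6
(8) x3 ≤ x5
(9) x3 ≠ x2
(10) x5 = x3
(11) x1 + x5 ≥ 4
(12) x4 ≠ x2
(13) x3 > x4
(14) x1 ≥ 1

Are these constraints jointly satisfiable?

Satisfiable

One satisfying assignment is x1 = 1, x2 = 4, x3 = 5, x4 = 1, x5 = 5.
For the less obvious constraints — constraint 2: x3 - x2 = 1; constraint 5: x3 + x4 = 6; constraint 7: x3 + x1 = 6 — and the others hold by inspection.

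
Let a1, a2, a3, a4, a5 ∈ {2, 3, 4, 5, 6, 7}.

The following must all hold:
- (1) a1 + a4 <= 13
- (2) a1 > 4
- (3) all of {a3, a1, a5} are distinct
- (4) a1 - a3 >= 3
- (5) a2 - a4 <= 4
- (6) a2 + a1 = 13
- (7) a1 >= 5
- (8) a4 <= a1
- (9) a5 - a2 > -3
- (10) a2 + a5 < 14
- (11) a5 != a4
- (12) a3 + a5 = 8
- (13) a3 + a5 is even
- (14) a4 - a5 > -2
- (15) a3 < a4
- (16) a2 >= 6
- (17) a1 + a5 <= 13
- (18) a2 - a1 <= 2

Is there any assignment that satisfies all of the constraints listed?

Satisfiable

Try a1 = 6, a2 = 7, a3 = 3, a4 = 4, a5 = 5.
Check constraint 1: a1 + a4 = 10; constraint 4: a1 - a3 = 3; constraint 5: a2 - a4 = 3. The remaining constraints are straightforward to verify.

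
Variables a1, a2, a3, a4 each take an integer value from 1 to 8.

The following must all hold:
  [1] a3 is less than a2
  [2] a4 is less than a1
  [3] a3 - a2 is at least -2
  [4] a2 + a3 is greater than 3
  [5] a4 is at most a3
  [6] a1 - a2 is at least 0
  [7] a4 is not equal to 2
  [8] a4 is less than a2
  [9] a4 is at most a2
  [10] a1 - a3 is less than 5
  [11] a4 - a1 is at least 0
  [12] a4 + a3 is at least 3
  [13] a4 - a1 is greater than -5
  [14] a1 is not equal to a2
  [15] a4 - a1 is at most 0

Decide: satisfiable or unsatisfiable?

Unsatisfiable

Constraints 1, 5, 6, and 11 give a4 ≤ a3, a3 < a2, a2 ≤ a1, a1 ≤ a4. Chaining: a4 ≤ a3 < a2 ≤ a1 ≤ a4, which forces a4 < a4 — impossible.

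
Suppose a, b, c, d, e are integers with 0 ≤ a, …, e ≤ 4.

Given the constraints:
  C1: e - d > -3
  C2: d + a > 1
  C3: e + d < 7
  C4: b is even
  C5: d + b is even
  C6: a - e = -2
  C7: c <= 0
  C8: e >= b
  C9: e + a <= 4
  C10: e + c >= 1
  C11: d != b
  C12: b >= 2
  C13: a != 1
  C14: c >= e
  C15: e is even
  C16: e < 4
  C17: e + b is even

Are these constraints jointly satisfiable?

From constraints 8 and 12: e ≥ b and b ≥ 2, so e ≥ 2. From constraints 7 and 14: e ≤ c and c ≤ 0, so e ≤ 0. But 0 < 2, so no value of e works.

Unsatisfiable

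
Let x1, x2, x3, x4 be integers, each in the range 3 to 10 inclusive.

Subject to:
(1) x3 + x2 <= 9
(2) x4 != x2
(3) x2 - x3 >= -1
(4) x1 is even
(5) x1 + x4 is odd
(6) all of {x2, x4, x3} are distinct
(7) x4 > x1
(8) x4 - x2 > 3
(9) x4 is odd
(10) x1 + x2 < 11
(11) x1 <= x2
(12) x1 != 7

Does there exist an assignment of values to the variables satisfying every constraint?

Satisfiable

Setting (x1, x2, x3, x4) = (4, 4, 3, 9) satisfies everything: constraint 1: x3 + x2 = 7; constraint 3: x2 - x3 = 1, and the others follow.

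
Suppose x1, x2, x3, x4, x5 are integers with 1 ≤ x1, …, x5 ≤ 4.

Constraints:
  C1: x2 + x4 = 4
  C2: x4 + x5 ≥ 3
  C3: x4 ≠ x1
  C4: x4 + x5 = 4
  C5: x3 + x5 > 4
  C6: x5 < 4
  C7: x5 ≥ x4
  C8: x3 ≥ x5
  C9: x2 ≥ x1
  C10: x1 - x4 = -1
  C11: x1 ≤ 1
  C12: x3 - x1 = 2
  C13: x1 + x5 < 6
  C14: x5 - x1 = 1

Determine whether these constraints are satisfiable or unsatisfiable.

Take x1 = 1, x2 = 2, x3 = 3, x4 = 2, x5 = 2. Then constraint 1: x2 + x4 = 4; constraint 2: x4 + x5 = 4, and every other listed constraint is also met.

Satisfiable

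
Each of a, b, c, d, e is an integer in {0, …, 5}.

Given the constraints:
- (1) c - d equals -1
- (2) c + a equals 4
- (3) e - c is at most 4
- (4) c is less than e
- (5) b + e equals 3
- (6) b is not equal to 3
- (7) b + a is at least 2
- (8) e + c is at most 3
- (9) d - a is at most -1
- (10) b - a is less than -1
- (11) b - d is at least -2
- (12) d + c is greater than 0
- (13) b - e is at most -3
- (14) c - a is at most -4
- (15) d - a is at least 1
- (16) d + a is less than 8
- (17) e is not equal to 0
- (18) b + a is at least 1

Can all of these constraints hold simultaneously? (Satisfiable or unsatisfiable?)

Unsatisfiable

Constraints 3, 11, 13, 14, and 15 give b − d ≥ -2, d − a ≥ 1, a − c ≥ 4, c − e ≥ -4, e − b ≥ 3.
Adding all 5 inequalities: the left sides telescope to 0, and the right sides sum to (-2) + 1 + 4 + (-4) + 3 = 2. So 0 ≥ 2, which is false.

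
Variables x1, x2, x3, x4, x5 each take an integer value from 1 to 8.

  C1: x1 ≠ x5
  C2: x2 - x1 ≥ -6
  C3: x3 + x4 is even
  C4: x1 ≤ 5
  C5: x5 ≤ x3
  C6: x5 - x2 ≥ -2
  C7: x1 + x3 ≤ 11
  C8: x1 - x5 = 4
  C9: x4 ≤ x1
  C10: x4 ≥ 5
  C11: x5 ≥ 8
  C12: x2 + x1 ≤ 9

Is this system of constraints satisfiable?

From constraints 9 and 10: x1 ≥ x4 ≥ 5. From constraints 5 and 11: x3 ≥ x5 ≥ 8. Hence x1 + x3 ≥ 13. But constraint 7 requires x1 + x3 ≤ 11, and 11 < 13. Contradiction.

Unsatisfiable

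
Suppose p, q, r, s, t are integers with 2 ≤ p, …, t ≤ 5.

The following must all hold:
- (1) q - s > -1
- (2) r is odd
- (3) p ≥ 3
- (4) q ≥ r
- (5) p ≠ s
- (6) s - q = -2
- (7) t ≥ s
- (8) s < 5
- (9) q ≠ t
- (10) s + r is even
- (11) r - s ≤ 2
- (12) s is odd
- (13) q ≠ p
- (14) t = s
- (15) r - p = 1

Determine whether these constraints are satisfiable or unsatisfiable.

Satisfiable

Try p = 4, q = 5, r = 5, s = 3, t = 3.
Check constraint 1: q - s = 2; constraint 6: s - q = -2; constraint 11: r - s = 2. The remaining constraints are straightforward to verify.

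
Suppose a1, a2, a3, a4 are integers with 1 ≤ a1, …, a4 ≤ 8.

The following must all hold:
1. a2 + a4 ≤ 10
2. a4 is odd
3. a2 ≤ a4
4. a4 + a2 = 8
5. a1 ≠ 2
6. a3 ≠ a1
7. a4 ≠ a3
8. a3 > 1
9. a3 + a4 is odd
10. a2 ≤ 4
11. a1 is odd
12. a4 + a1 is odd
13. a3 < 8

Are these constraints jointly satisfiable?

Unsatisfiable

Constraint 2 makes a4 odd and constraint 11 makes a1 odd, so a4 + a1 must be even. Constraint 12 says a4 + a1 is odd — contradiction.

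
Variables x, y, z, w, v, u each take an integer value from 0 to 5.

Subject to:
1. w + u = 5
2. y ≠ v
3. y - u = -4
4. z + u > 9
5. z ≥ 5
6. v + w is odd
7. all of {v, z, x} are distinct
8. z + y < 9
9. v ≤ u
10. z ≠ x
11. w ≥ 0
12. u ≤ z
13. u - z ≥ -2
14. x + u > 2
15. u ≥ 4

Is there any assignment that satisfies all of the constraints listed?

Setting (x, y, z, w, v, u) = (0, 1, 5, 0, 3, 5) satisfies everything: constraint 1: w + u = 5; constraint 3: y - u = -4; constraint 4: z + u = 10, and the others follow.

Satisfiable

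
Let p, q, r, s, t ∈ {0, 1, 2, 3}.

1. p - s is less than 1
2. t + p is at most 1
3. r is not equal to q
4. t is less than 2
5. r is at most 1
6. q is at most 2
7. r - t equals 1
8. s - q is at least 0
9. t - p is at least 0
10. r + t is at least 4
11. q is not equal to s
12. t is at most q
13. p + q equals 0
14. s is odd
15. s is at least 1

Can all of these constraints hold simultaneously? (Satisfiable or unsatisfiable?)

Unsatisfiable

From constraint 5: r ≤ 1. From constraints 6 and 12: t ≤ q ≤ 2. Hence r + t ≤ 3. But constraint 10 requires r + t ≥ 4, and 4 > 3. Contradiction.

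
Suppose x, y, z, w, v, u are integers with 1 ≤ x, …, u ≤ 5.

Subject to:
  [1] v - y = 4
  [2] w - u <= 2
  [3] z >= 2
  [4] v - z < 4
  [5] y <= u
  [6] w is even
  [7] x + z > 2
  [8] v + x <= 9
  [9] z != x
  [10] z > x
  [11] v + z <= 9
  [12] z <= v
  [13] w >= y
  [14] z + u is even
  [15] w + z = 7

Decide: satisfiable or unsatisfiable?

The assignment x = 1, y = 1, z = 3, w = 4, v = 5, u = 3 works:
  constraint 1 holds since v - y = 4.
  constraint 2 holds since w - u = 1.
  constraint 4 holds since v - z = 2.
The rest check out directly.

Satisfiable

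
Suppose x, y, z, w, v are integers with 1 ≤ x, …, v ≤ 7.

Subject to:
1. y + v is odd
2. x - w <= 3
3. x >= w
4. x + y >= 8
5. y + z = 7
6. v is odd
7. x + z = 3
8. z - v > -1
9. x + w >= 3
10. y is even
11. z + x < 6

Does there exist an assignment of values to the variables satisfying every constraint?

Satisfiable

One satisfying assignment is x = 2, y = 6, z = 1, w = 1, v = 1.
For the less obvious constraints — constraint 2: x - w = 1; constraint 4: x + y = 8; constraint 5: y + z = 7 — and the others hold by inspection.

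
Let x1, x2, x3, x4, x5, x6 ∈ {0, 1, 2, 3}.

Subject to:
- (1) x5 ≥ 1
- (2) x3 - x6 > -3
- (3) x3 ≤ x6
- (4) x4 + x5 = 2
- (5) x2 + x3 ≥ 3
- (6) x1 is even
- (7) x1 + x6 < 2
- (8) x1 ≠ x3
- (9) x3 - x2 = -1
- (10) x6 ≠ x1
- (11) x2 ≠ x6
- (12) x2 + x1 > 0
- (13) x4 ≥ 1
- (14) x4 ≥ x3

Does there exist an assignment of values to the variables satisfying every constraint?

Take x1 = 0, x2 = 2, x3 = 1, x4 = 1, x5 = 1, x6 = 1. Then constraint 2: x3 - x6 = 0; constraint 4: x4 + x5 = 2, and every other listed constraint is also met.

Satisfiable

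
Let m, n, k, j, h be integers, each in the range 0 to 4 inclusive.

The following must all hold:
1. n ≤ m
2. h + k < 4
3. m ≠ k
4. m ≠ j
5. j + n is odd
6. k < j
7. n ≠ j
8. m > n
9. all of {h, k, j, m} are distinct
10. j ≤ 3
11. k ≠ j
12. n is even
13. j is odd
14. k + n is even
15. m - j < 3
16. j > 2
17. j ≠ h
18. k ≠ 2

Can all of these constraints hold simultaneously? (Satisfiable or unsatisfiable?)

The assignment m = 4, n = 0, k = 0, j = 3, h = 1 works:
  constraint 2 holds since h + k = 1.
  constraint 15 holds since m - j = 1.
The rest check out directly.

Satisfiable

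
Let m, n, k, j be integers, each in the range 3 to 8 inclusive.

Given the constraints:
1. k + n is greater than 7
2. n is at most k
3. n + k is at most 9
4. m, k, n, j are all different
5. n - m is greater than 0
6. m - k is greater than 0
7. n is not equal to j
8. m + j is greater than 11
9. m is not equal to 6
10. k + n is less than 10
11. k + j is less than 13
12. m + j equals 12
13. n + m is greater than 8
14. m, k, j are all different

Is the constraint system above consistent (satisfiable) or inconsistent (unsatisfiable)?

Constraints 2, 5, and 6 give k < m, m < n, n ≤ k. Chaining: k < m < n ≤ k, which forces k < k — impossible.

Unsatisfiable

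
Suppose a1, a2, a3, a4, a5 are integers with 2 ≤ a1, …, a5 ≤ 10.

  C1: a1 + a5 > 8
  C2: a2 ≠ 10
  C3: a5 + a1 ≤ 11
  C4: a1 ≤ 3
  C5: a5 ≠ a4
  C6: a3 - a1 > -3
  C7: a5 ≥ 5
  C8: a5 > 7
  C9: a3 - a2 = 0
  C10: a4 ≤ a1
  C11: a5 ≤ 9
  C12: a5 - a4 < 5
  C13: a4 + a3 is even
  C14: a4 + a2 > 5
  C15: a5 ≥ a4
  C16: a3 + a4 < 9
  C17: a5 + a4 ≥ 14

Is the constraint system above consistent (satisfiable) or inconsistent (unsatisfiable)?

Unsatisfiable

From constraint 11: a5 ≤ 9. From constraints 4 and 10: a4 ≤ a1 ≤ 3. Hence a5 + a4 ≤ 12. But constraint 17 requires a5 + a4 ≥ 14, and 14 > 12. Contradiction.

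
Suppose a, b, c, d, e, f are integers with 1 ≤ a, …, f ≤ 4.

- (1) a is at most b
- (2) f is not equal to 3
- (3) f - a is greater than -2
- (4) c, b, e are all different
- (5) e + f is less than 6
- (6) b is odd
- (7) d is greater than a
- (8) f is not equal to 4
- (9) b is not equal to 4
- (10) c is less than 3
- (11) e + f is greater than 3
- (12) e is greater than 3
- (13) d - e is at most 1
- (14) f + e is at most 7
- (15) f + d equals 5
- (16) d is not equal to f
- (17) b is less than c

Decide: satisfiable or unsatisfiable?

Take a = 1, b = 1, c = 2, d = 4, e = 4, f = 1. Then constraint 3: f - a = 0; constraint 5: e + f = 5, and every other listed constraint is also met.

Satisfiable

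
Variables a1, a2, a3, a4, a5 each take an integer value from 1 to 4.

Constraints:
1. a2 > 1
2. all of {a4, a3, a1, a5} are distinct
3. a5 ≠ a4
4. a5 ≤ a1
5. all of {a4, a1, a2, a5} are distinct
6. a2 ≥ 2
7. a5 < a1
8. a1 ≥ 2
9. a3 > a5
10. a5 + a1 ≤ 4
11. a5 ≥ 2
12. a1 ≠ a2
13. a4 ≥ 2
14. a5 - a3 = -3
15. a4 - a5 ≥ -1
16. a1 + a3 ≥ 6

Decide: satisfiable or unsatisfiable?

Constraints 6, 8, 11, and 13 confine each of a4, a1, a2, a5 to the 3 values {2, …, 4} (the domain already gives each ≤ 4).
Constraint 5 requires all 4 of them to be distinct, but only 3 values are available — impossible by the pigeonhole principle.

Unsatisfiable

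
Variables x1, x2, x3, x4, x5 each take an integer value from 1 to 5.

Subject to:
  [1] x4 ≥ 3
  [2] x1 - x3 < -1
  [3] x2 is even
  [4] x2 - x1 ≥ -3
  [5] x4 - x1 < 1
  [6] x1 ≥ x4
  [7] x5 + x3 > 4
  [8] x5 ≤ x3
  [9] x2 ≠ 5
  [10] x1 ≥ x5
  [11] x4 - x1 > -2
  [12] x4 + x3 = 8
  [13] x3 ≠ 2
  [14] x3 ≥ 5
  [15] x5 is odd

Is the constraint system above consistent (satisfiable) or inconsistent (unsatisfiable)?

The assignment x1 = 3, x2 = 2, x3 = 5, x4 = 3, x5 = 1 works:
  constraint 2 holds since x1 - x3 = -2.
  constraint 4 holds since x2 - x1 = -1.
  constraint 5 holds since x4 - x1 = 0.
The rest check out directly.

Satisfiable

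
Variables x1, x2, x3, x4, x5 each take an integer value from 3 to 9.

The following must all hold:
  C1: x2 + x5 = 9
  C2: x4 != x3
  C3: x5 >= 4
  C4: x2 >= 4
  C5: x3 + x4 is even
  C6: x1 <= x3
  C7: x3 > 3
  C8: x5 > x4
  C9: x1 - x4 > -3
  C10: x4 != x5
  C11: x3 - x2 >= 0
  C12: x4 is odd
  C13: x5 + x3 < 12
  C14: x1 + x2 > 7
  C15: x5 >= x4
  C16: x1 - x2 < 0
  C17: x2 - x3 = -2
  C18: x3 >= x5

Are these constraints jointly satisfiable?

One satisfying assignment is x1 = 3, x2 = 5, x3 = 7, x4 = 3, x5 = 4.
For the less obvious constraints — constraint 1: x2 + x5 = 9; constraint 9: x1 - x4 = 0 — and the others hold by inspection.

Satisfiable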